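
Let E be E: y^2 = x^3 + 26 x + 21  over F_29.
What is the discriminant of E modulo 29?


4 a^3 + 27 b^2 = 4*26^3 + 27*21^2 = 70304 + 11907 = 82211
Delta = -16 * (82211) = -1315376
Delta mod 29 = 6

Delta = 6 (mod 29)


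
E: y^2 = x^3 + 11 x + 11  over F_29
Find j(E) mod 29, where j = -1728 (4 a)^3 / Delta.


Delta = -16(4 a^3 + 27 b^2) mod 29 = 4
-1728 * (4 a)^3 = -1728 * (4*11)^3 mod 29 = 16
j = 16 * 4^(-1) mod 29 = 4

j = 4 (mod 29)


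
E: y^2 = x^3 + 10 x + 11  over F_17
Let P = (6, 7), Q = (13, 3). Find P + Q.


P != Q, so use the chord formula.
s = (y2 - y1) / (x2 - x1) = (13) / (7) mod 17 = 14
x3 = s^2 - x1 - x2 mod 17 = 14^2 - 6 - 13 = 7
y3 = s (x1 - x3) - y1 mod 17 = 14 * (6 - 7) - 7 = 13

P + Q = (7, 13)


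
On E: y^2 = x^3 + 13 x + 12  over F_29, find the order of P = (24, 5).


Compute successive multiples of P until we hit O:
  1P = (24, 5)
  2P = (19, 10)
  3P = (16, 16)
  4P = (14, 3)
  5P = (27, 6)
  6P = (20, 6)
  7P = (5, 12)
  8P = (6, 25)
  ... (continuing to 30P)
  30P = O

ord(P) = 30


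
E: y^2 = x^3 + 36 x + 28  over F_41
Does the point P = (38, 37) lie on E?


Check whether y^2 = x^3 + 36 x + 28 (mod 41) for (x, y) = (38, 37).
LHS: y^2 = 37^2 mod 41 = 16
RHS: x^3 + 36 x + 28 = 38^3 + 36*38 + 28 mod 41 = 16
LHS = RHS

Yes, on the curve


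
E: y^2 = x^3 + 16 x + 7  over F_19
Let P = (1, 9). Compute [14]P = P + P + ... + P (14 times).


k = 14 = 1110_2 (binary, LSB first: 0111)
Double-and-add from P = (1, 9):
  bit 0 = 0: acc unchanged = O
  bit 1 = 1: acc = O + (17, 10) = (17, 10)
  bit 2 = 1: acc = (17, 10) + (9, 5) = (2, 16)
  bit 3 = 1: acc = (2, 16) + (7, 5) = (8, 1)

14P = (8, 1)


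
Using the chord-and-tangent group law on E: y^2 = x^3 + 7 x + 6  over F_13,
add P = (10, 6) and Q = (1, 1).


P != Q, so use the chord formula.
s = (y2 - y1) / (x2 - x1) = (8) / (4) mod 13 = 2
x3 = s^2 - x1 - x2 mod 13 = 2^2 - 10 - 1 = 6
y3 = s (x1 - x3) - y1 mod 13 = 2 * (10 - 6) - 6 = 2

P + Q = (6, 2)


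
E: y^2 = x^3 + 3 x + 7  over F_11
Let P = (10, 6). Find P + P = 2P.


Doubling: s = (3 x1^2 + a) / (2 y1)
s = (3*10^2 + 3) / (2*6) mod 11 = 6
x3 = s^2 - 2 x1 mod 11 = 6^2 - 2*10 = 5
y3 = s (x1 - x3) - y1 mod 11 = 6 * (10 - 5) - 6 = 2

2P = (5, 2)


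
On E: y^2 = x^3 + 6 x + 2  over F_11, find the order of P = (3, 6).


Compute successive multiples of P until we hit O:
  1P = (3, 6)
  2P = (5, 5)
  3P = (6, 1)
  4P = (6, 10)
  5P = (5, 6)
  6P = (3, 5)
  7P = O

ord(P) = 7


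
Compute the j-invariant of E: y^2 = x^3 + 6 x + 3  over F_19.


Delta = -16(4 a^3 + 27 b^2) mod 19 = 15
-1728 * (4 a)^3 = -1728 * (4*6)^3 mod 19 = 11
j = 11 * 15^(-1) mod 19 = 2

j = 2 (mod 19)


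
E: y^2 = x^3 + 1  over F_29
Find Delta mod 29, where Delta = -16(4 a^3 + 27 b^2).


4 a^3 + 27 b^2 = 4*0^3 + 27*1^2 = 0 + 27 = 27
Delta = -16 * (27) = -432
Delta mod 29 = 3

Delta = 3 (mod 29)


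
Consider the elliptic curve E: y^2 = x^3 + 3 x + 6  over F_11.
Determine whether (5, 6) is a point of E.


Check whether y^2 = x^3 + 3 x + 6 (mod 11) for (x, y) = (5, 6).
LHS: y^2 = 6^2 mod 11 = 3
RHS: x^3 + 3 x + 6 = 5^3 + 3*5 + 6 mod 11 = 3
LHS = RHS

Yes, on the curve


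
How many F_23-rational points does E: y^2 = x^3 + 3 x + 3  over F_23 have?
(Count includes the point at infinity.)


For each x in F_23, count y with y^2 = x^3 + 3 x + 3 mod 23:
  x = 0: RHS = 3, y in [7, 16]  -> 2 point(s)
  x = 3: RHS = 16, y in [4, 19]  -> 2 point(s)
  x = 9: RHS = 0, y in [0]  -> 1 point(s)
  x = 13: RHS = 8, y in [10, 13]  -> 2 point(s)
  x = 14: RHS = 6, y in [11, 12]  -> 2 point(s)
  x = 18: RHS = 1, y in [1, 22]  -> 2 point(s)
  x = 20: RHS = 13, y in [6, 17]  -> 2 point(s)
  x = 21: RHS = 12, y in [9, 14]  -> 2 point(s)
Affine points: 15. Add the point at infinity: total = 16.

#E(F_23) = 16


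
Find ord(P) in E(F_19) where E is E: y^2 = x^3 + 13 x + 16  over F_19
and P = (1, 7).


Compute successive multiples of P until we hit O:
  1P = (1, 7)
  2P = (9, 11)
  3P = (14, 15)
  4P = (10, 5)
  5P = (5, 15)
  6P = (17, 18)
  7P = (6, 5)
  8P = (0, 4)
  ... (continuing to 26P)
  26P = O

ord(P) = 26


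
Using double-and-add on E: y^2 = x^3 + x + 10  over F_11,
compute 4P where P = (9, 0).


k = 4 = 100_2 (binary, LSB first: 001)
Double-and-add from P = (9, 0):
  bit 0 = 0: acc unchanged = O
  bit 1 = 0: acc unchanged = O
  bit 2 = 1: acc = O + O = O

4P = O


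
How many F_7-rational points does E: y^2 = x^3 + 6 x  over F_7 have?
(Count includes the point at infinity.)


For each x in F_7, count y with y^2 = x^3 + 6 x + 0 mod 7:
  x = 0: RHS = 0, y in [0]  -> 1 point(s)
  x = 1: RHS = 0, y in [0]  -> 1 point(s)
  x = 4: RHS = 4, y in [2, 5]  -> 2 point(s)
  x = 5: RHS = 1, y in [1, 6]  -> 2 point(s)
  x = 6: RHS = 0, y in [0]  -> 1 point(s)
Affine points: 7. Add the point at infinity: total = 8.

#E(F_7) = 8


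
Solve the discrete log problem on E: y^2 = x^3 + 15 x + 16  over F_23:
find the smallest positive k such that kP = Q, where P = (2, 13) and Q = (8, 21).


Enumerate multiples of P until we hit Q = (8, 21):
  1P = (2, 13)
  2P = (8, 2)
  3P = (17, 3)
  4P = (7, 21)
  5P = (0, 4)
  6P = (1, 3)
  7P = (5, 3)
  8P = (22, 0)
  9P = (5, 20)
  10P = (1, 20)
  11P = (0, 19)
  12P = (7, 2)
  13P = (17, 20)
  14P = (8, 21)
Match found at i = 14.

k = 14


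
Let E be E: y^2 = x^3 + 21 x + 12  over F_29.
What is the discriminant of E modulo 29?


4 a^3 + 27 b^2 = 4*21^3 + 27*12^2 = 37044 + 3888 = 40932
Delta = -16 * (40932) = -654912
Delta mod 29 = 24

Delta = 24 (mod 29)


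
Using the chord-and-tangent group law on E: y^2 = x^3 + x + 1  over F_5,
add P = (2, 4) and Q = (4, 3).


P != Q, so use the chord formula.
s = (y2 - y1) / (x2 - x1) = (4) / (2) mod 5 = 2
x3 = s^2 - x1 - x2 mod 5 = 2^2 - 2 - 4 = 3
y3 = s (x1 - x3) - y1 mod 5 = 2 * (2 - 3) - 4 = 4

P + Q = (3, 4)


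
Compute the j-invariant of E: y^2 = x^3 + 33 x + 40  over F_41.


Delta = -16(4 a^3 + 27 b^2) mod 41 = 28
-1728 * (4 a)^3 = -1728 * (4*33)^3 mod 41 = 13
j = 13 * 28^(-1) mod 41 = 40

j = 40 (mod 41)


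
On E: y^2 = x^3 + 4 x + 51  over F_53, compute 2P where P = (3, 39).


Doubling: s = (3 x1^2 + a) / (2 y1)
s = (3*3^2 + 4) / (2*39) mod 53 = 50
x3 = s^2 - 2 x1 mod 53 = 50^2 - 2*3 = 3
y3 = s (x1 - x3) - y1 mod 53 = 50 * (3 - 3) - 39 = 14

2P = (3, 14)


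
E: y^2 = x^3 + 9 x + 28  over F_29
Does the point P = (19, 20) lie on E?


Check whether y^2 = x^3 + 9 x + 28 (mod 29) for (x, y) = (19, 20).
LHS: y^2 = 20^2 mod 29 = 23
RHS: x^3 + 9 x + 28 = 19^3 + 9*19 + 28 mod 29 = 11
LHS != RHS

No, not on the curve


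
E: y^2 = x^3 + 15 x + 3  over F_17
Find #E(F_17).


For each x in F_17, count y with y^2 = x^3 + 15 x + 3 mod 17:
  x = 1: RHS = 2, y in [6, 11]  -> 2 point(s)
  x = 4: RHS = 8, y in [5, 12]  -> 2 point(s)
  x = 5: RHS = 16, y in [4, 13]  -> 2 point(s)
  x = 7: RHS = 9, y in [3, 14]  -> 2 point(s)
  x = 9: RHS = 0, y in [0]  -> 1 point(s)
  x = 13: RHS = 15, y in [7, 10]  -> 2 point(s)
  x = 14: RHS = 16, y in [4, 13]  -> 2 point(s)
  x = 15: RHS = 16, y in [4, 13]  -> 2 point(s)
  x = 16: RHS = 4, y in [2, 15]  -> 2 point(s)
Affine points: 17. Add the point at infinity: total = 18.

#E(F_17) = 18


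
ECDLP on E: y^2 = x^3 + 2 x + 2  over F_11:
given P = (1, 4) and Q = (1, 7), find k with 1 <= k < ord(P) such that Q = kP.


Enumerate multiples of P until we hit Q = (1, 7):
  1P = (1, 4)
  2P = (2, 5)
  3P = (9, 10)
  4P = (5, 4)
  5P = (5, 7)
  6P = (9, 1)
  7P = (2, 6)
  8P = (1, 7)
Match found at i = 8.

k = 8


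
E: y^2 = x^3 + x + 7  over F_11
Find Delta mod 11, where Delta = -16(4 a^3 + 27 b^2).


4 a^3 + 27 b^2 = 4*1^3 + 27*7^2 = 4 + 1323 = 1327
Delta = -16 * (1327) = -21232
Delta mod 11 = 9

Delta = 9 (mod 11)


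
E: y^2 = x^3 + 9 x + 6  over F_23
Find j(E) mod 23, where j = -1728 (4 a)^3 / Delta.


Delta = -16(4 a^3 + 27 b^2) mod 23 = 7
-1728 * (4 a)^3 = -1728 * (4*9)^3 mod 23 = 10
j = 10 * 7^(-1) mod 23 = 8

j = 8 (mod 23)


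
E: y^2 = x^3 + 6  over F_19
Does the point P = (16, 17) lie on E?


Check whether y^2 = x^3 + 0 x + 6 (mod 19) for (x, y) = (16, 17).
LHS: y^2 = 17^2 mod 19 = 4
RHS: x^3 + 0 x + 6 = 16^3 + 0*16 + 6 mod 19 = 17
LHS != RHS

No, not on the curve


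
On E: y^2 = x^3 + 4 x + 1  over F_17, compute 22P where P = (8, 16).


k = 22 = 10110_2 (binary, LSB first: 01101)
Double-and-add from P = (8, 16):
  bit 0 = 0: acc unchanged = O
  bit 1 = 1: acc = O + (0, 16) = (0, 16)
  bit 2 = 1: acc = (0, 16) + (4, 9) = (15, 6)
  bit 3 = 0: acc unchanged = (15, 6)
  bit 4 = 1: acc = (15, 6) + (10, 15) = (0, 1)

22P = (0, 1)


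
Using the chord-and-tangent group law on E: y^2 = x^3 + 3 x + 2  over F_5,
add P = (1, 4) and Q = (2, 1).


P != Q, so use the chord formula.
s = (y2 - y1) / (x2 - x1) = (2) / (1) mod 5 = 2
x3 = s^2 - x1 - x2 mod 5 = 2^2 - 1 - 2 = 1
y3 = s (x1 - x3) - y1 mod 5 = 2 * (1 - 1) - 4 = 1

P + Q = (1, 1)


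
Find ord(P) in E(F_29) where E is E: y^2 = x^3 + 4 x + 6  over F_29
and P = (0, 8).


Compute successive multiples of P until we hit O:
  1P = (0, 8)
  2P = (20, 16)
  3P = (8, 12)
  4P = (14, 14)
  5P = (14, 15)
  6P = (8, 17)
  7P = (20, 13)
  8P = (0, 21)
  ... (continuing to 9P)
  9P = O

ord(P) = 9


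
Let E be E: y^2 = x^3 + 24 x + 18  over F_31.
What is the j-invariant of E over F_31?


Delta = -16(4 a^3 + 27 b^2) mod 31 = 1
-1728 * (4 a)^3 = -1728 * (4*24)^3 mod 31 = 30
j = 30 * 1^(-1) mod 31 = 30

j = 30 (mod 31)


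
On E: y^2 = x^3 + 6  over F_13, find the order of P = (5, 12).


Compute successive multiples of P until we hit O:
  1P = (5, 12)
  2P = (2, 12)
  3P = (6, 1)
  4P = (6, 12)
  5P = (2, 1)
  6P = (5, 1)
  7P = O

ord(P) = 7


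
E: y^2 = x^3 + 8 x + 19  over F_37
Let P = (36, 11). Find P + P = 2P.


Doubling: s = (3 x1^2 + a) / (2 y1)
s = (3*36^2 + 8) / (2*11) mod 37 = 19
x3 = s^2 - 2 x1 mod 37 = 19^2 - 2*36 = 30
y3 = s (x1 - x3) - y1 mod 37 = 19 * (36 - 30) - 11 = 29

2P = (30, 29)


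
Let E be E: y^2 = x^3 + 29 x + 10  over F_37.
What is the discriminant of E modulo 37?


4 a^3 + 27 b^2 = 4*29^3 + 27*10^2 = 97556 + 2700 = 100256
Delta = -16 * (100256) = -1604096
Delta mod 37 = 2

Delta = 2 (mod 37)


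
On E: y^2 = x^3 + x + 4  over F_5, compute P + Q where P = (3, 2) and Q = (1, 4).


P != Q, so use the chord formula.
s = (y2 - y1) / (x2 - x1) = (2) / (3) mod 5 = 4
x3 = s^2 - x1 - x2 mod 5 = 4^2 - 3 - 1 = 2
y3 = s (x1 - x3) - y1 mod 5 = 4 * (3 - 2) - 2 = 2

P + Q = (2, 2)


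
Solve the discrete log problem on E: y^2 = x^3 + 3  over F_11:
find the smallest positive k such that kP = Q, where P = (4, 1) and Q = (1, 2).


Enumerate multiples of P until we hit Q = (1, 2):
  1P = (4, 1)
  2P = (7, 4)
  3P = (1, 2)
Match found at i = 3.

k = 3


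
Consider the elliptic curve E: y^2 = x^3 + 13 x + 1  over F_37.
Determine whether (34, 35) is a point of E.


Check whether y^2 = x^3 + 13 x + 1 (mod 37) for (x, y) = (34, 35).
LHS: y^2 = 35^2 mod 37 = 4
RHS: x^3 + 13 x + 1 = 34^3 + 13*34 + 1 mod 37 = 9
LHS != RHS

No, not on the curve


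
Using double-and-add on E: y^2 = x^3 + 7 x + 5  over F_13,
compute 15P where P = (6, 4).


k = 15 = 1111_2 (binary, LSB first: 1111)
Double-and-add from P = (6, 4):
  bit 0 = 1: acc = O + (6, 4) = (6, 4)
  bit 1 = 1: acc = (6, 4) + (10, 10) = (9, 11)
  bit 2 = 1: acc = (9, 11) + (2, 1) = (12, 7)
  bit 3 = 1: acc = (12, 7) + (5, 3) = (8, 12)

15P = (8, 12)


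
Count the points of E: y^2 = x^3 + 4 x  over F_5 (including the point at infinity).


For each x in F_5, count y with y^2 = x^3 + 4 x + 0 mod 5:
  x = 0: RHS = 0, y in [0]  -> 1 point(s)
  x = 1: RHS = 0, y in [0]  -> 1 point(s)
  x = 2: RHS = 1, y in [1, 4]  -> 2 point(s)
  x = 3: RHS = 4, y in [2, 3]  -> 2 point(s)
  x = 4: RHS = 0, y in [0]  -> 1 point(s)
Affine points: 7. Add the point at infinity: total = 8.

#E(F_5) = 8


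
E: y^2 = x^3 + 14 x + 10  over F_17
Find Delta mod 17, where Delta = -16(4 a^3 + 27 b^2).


4 a^3 + 27 b^2 = 4*14^3 + 27*10^2 = 10976 + 2700 = 13676
Delta = -16 * (13676) = -218816
Delta mod 17 = 8

Delta = 8 (mod 17)


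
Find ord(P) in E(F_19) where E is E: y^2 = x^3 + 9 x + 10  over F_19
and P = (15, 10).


Compute successive multiples of P until we hit O:
  1P = (15, 10)
  2P = (8, 9)
  3P = (3, 8)
  4P = (10, 13)
  5P = (5, 3)
  6P = (5, 16)
  7P = (10, 6)
  8P = (3, 11)
  ... (continuing to 11P)
  11P = O

ord(P) = 11


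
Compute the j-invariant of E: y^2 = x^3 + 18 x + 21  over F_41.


Delta = -16(4 a^3 + 27 b^2) mod 41 = 31
-1728 * (4 a)^3 = -1728 * (4*18)^3 mod 41 = 14
j = 14 * 31^(-1) mod 41 = 15

j = 15 (mod 41)


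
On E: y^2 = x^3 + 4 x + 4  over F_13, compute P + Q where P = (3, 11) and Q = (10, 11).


P != Q, so use the chord formula.
s = (y2 - y1) / (x2 - x1) = (0) / (7) mod 13 = 0
x3 = s^2 - x1 - x2 mod 13 = 0^2 - 3 - 10 = 0
y3 = s (x1 - x3) - y1 mod 13 = 0 * (3 - 0) - 11 = 2

P + Q = (0, 2)


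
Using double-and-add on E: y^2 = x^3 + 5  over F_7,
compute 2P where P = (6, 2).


k = 2 = 10_2 (binary, LSB first: 01)
Double-and-add from P = (6, 2):
  bit 0 = 0: acc unchanged = O
  bit 1 = 1: acc = O + (3, 2) = (3, 2)

2P = (3, 2)


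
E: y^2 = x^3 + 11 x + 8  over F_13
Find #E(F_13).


For each x in F_13, count y with y^2 = x^3 + 11 x + 8 mod 13:
  x = 2: RHS = 12, y in [5, 8]  -> 2 point(s)
  x = 3: RHS = 3, y in [4, 9]  -> 2 point(s)
  x = 4: RHS = 12, y in [5, 8]  -> 2 point(s)
  x = 6: RHS = 4, y in [2, 11]  -> 2 point(s)
  x = 7: RHS = 12, y in [5, 8]  -> 2 point(s)
  x = 8: RHS = 10, y in [6, 7]  -> 2 point(s)
  x = 9: RHS = 4, y in [2, 11]  -> 2 point(s)
  x = 10: RHS = 0, y in [0]  -> 1 point(s)
  x = 11: RHS = 4, y in [2, 11]  -> 2 point(s)
  x = 12: RHS = 9, y in [3, 10]  -> 2 point(s)
Affine points: 19. Add the point at infinity: total = 20.

#E(F_13) = 20


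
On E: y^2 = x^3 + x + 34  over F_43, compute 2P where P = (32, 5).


Doubling: s = (3 x1^2 + a) / (2 y1)
s = (3*32^2 + 1) / (2*5) mod 43 = 2
x3 = s^2 - 2 x1 mod 43 = 2^2 - 2*32 = 26
y3 = s (x1 - x3) - y1 mod 43 = 2 * (32 - 26) - 5 = 7

2P = (26, 7)


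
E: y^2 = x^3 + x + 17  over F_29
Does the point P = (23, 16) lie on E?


Check whether y^2 = x^3 + 1 x + 17 (mod 29) for (x, y) = (23, 16).
LHS: y^2 = 16^2 mod 29 = 24
RHS: x^3 + 1 x + 17 = 23^3 + 1*23 + 17 mod 29 = 27
LHS != RHS

No, not on the curve


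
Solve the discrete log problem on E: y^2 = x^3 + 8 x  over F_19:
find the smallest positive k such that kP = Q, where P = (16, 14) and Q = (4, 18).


Enumerate multiples of P until we hit Q = (4, 18):
  1P = (16, 14)
  2P = (4, 1)
  3P = (4, 18)
Match found at i = 3.

k = 3


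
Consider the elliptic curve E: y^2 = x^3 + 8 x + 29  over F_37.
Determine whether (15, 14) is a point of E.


Check whether y^2 = x^3 + 8 x + 29 (mod 37) for (x, y) = (15, 14).
LHS: y^2 = 14^2 mod 37 = 11
RHS: x^3 + 8 x + 29 = 15^3 + 8*15 + 29 mod 37 = 9
LHS != RHS

No, not on the curve


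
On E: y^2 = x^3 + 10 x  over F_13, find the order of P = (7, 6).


Compute successive multiples of P until we hit O:
  1P = (7, 6)
  2P = (0, 0)
  3P = (7, 7)
  4P = O

ord(P) = 4


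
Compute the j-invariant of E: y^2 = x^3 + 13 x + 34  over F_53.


Delta = -16(4 a^3 + 27 b^2) mod 53 = 28
-1728 * (4 a)^3 = -1728 * (4*13)^3 mod 53 = 32
j = 32 * 28^(-1) mod 53 = 39

j = 39 (mod 53)


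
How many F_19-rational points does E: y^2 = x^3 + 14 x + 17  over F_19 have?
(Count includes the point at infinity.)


For each x in F_19, count y with y^2 = x^3 + 14 x + 17 mod 19:
  x = 0: RHS = 17, y in [6, 13]  -> 2 point(s)
  x = 4: RHS = 4, y in [2, 17]  -> 2 point(s)
  x = 9: RHS = 17, y in [6, 13]  -> 2 point(s)
  x = 10: RHS = 17, y in [6, 13]  -> 2 point(s)
  x = 11: RHS = 1, y in [1, 18]  -> 2 point(s)
  x = 15: RHS = 11, y in [7, 12]  -> 2 point(s)
  x = 16: RHS = 5, y in [9, 10]  -> 2 point(s)
  x = 17: RHS = 0, y in [0]  -> 1 point(s)
Affine points: 15. Add the point at infinity: total = 16.

#E(F_19) = 16


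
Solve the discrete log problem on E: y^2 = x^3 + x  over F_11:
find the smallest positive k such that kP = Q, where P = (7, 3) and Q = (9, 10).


Enumerate multiples of P until we hit Q = (9, 10):
  1P = (7, 3)
  2P = (9, 10)
Match found at i = 2.

k = 2


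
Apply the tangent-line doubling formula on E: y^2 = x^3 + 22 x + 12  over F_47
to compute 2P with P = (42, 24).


Doubling: s = (3 x1^2 + a) / (2 y1)
s = (3*42^2 + 22) / (2*24) mod 47 = 3
x3 = s^2 - 2 x1 mod 47 = 3^2 - 2*42 = 19
y3 = s (x1 - x3) - y1 mod 47 = 3 * (42 - 19) - 24 = 45

2P = (19, 45)


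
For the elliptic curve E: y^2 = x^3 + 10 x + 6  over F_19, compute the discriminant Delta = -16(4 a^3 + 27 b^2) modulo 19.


4 a^3 + 27 b^2 = 4*10^3 + 27*6^2 = 4000 + 972 = 4972
Delta = -16 * (4972) = -79552
Delta mod 19 = 1

Delta = 1 (mod 19)


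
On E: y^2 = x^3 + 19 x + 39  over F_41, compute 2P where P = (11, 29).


k = 2 = 10_2 (binary, LSB first: 01)
Double-and-add from P = (11, 29):
  bit 0 = 0: acc unchanged = O
  bit 1 = 1: acc = O + (1, 10) = (1, 10)

2P = (1, 10)


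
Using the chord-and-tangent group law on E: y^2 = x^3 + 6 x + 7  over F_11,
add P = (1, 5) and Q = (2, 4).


P != Q, so use the chord formula.
s = (y2 - y1) / (x2 - x1) = (10) / (1) mod 11 = 10
x3 = s^2 - x1 - x2 mod 11 = 10^2 - 1 - 2 = 9
y3 = s (x1 - x3) - y1 mod 11 = 10 * (1 - 9) - 5 = 3

P + Q = (9, 3)


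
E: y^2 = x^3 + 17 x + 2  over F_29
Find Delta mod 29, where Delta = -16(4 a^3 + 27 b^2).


4 a^3 + 27 b^2 = 4*17^3 + 27*2^2 = 19652 + 108 = 19760
Delta = -16 * (19760) = -316160
Delta mod 29 = 27

Delta = 27 (mod 29)


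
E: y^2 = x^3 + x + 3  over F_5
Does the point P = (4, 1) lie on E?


Check whether y^2 = x^3 + 1 x + 3 (mod 5) for (x, y) = (4, 1).
LHS: y^2 = 1^2 mod 5 = 1
RHS: x^3 + 1 x + 3 = 4^3 + 1*4 + 3 mod 5 = 1
LHS = RHS

Yes, on the curve


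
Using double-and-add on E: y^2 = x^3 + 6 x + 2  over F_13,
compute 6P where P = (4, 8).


k = 6 = 110_2 (binary, LSB first: 011)
Double-and-add from P = (4, 8):
  bit 0 = 0: acc unchanged = O
  bit 1 = 1: acc = O + (4, 5) = (4, 5)
  bit 2 = 1: acc = (4, 5) + (4, 8) = O

6P = O


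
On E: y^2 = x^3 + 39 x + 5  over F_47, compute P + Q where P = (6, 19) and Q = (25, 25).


P != Q, so use the chord formula.
s = (y2 - y1) / (x2 - x1) = (6) / (19) mod 47 = 30
x3 = s^2 - x1 - x2 mod 47 = 30^2 - 6 - 25 = 23
y3 = s (x1 - x3) - y1 mod 47 = 30 * (6 - 23) - 19 = 35

P + Q = (23, 35)


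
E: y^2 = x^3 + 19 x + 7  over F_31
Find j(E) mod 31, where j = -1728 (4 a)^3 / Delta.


Delta = -16(4 a^3 + 27 b^2) mod 31 = 20
-1728 * (4 a)^3 = -1728 * (4*19)^3 mod 31 = 4
j = 4 * 20^(-1) mod 31 = 25

j = 25 (mod 31)


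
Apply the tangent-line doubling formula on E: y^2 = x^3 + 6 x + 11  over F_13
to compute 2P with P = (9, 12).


Doubling: s = (3 x1^2 + a) / (2 y1)
s = (3*9^2 + 6) / (2*12) mod 13 = 12
x3 = s^2 - 2 x1 mod 13 = 12^2 - 2*9 = 9
y3 = s (x1 - x3) - y1 mod 13 = 12 * (9 - 9) - 12 = 1

2P = (9, 1)


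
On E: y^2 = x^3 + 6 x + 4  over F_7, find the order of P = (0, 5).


Compute successive multiples of P until we hit O:
  1P = (0, 5)
  2P = (4, 1)
  3P = (4, 6)
  4P = (0, 2)
  5P = O

ord(P) = 5


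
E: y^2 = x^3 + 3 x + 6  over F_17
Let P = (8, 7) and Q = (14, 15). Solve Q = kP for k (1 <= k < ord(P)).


Enumerate multiples of P until we hit Q = (14, 15):
  1P = (8, 7)
  2P = (10, 4)
  3P = (14, 2)
  4P = (16, 11)
  5P = (6, 11)
  6P = (7, 8)
  7P = (3, 5)
  8P = (15, 14)
  9P = (12, 6)
  10P = (13, 7)
  11P = (13, 10)
  12P = (12, 11)
  13P = (15, 3)
  14P = (3, 12)
  15P = (7, 9)
  16P = (6, 6)
  17P = (16, 6)
  18P = (14, 15)
Match found at i = 18.

k = 18


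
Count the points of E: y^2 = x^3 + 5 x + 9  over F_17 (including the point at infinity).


For each x in F_17, count y with y^2 = x^3 + 5 x + 9 mod 17:
  x = 0: RHS = 9, y in [3, 14]  -> 2 point(s)
  x = 1: RHS = 15, y in [7, 10]  -> 2 point(s)
  x = 3: RHS = 0, y in [0]  -> 1 point(s)
  x = 4: RHS = 8, y in [5, 12]  -> 2 point(s)
  x = 6: RHS = 0, y in [0]  -> 1 point(s)
  x = 7: RHS = 13, y in [8, 9]  -> 2 point(s)
  x = 8: RHS = 0, y in [0]  -> 1 point(s)
  x = 9: RHS = 1, y in [1, 16]  -> 2 point(s)
  x = 11: RHS = 1, y in [1, 16]  -> 2 point(s)
  x = 14: RHS = 1, y in [1, 16]  -> 2 point(s)
  x = 15: RHS = 8, y in [5, 12]  -> 2 point(s)
Affine points: 19. Add the point at infinity: total = 20.

#E(F_17) = 20


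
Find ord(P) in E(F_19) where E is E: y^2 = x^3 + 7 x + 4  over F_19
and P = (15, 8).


Compute successive multiples of P until we hit O:
  1P = (15, 8)
  2P = (0, 2)
  3P = (11, 5)
  4P = (9, 6)
  5P = (12, 12)
  6P = (17, 1)
  7P = (4, 1)
  8P = (7, 4)
  ... (continuing to 19P)
  19P = O

ord(P) = 19


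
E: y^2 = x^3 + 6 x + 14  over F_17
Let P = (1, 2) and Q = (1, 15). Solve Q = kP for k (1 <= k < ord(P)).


Enumerate multiples of P until we hit Q = (1, 15):
  1P = (1, 2)
  2P = (2, 0)
  3P = (1, 15)
Match found at i = 3.

k = 3


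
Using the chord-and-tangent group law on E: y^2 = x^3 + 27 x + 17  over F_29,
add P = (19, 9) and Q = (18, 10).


P != Q, so use the chord formula.
s = (y2 - y1) / (x2 - x1) = (1) / (28) mod 29 = 28
x3 = s^2 - x1 - x2 mod 29 = 28^2 - 19 - 18 = 22
y3 = s (x1 - x3) - y1 mod 29 = 28 * (19 - 22) - 9 = 23

P + Q = (22, 23)


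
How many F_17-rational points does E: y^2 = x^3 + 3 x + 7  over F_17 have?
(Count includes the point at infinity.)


For each x in F_17, count y with y^2 = x^3 + 3 x + 7 mod 17:
  x = 2: RHS = 4, y in [2, 15]  -> 2 point(s)
  x = 3: RHS = 9, y in [3, 14]  -> 2 point(s)
  x = 4: RHS = 15, y in [7, 10]  -> 2 point(s)
  x = 8: RHS = 16, y in [4, 13]  -> 2 point(s)
  x = 9: RHS = 15, y in [7, 10]  -> 2 point(s)
  x = 10: RHS = 0, y in [0]  -> 1 point(s)
  x = 13: RHS = 16, y in [4, 13]  -> 2 point(s)
Affine points: 13. Add the point at infinity: total = 14.

#E(F_17) = 14


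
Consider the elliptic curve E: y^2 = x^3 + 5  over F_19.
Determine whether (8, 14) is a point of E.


Check whether y^2 = x^3 + 0 x + 5 (mod 19) for (x, y) = (8, 14).
LHS: y^2 = 14^2 mod 19 = 6
RHS: x^3 + 0 x + 5 = 8^3 + 0*8 + 5 mod 19 = 4
LHS != RHS

No, not on the curve


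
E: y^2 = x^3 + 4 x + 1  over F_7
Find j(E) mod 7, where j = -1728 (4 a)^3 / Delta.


Delta = -16(4 a^3 + 27 b^2) mod 7 = 1
-1728 * (4 a)^3 = -1728 * (4*4)^3 mod 7 = 1
j = 1 * 1^(-1) mod 7 = 1

j = 1 (mod 7)


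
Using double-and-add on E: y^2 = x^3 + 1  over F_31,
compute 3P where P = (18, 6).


k = 3 = 11_2 (binary, LSB first: 11)
Double-and-add from P = (18, 6):
  bit 0 = 1: acc = O + (18, 6) = (18, 6)
  bit 1 = 1: acc = (18, 6) + (15, 20) = (6, 0)

3P = (6, 0)


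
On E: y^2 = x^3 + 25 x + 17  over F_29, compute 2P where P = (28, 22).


Doubling: s = (3 x1^2 + a) / (2 y1)
s = (3*28^2 + 25) / (2*22) mod 29 = 27
x3 = s^2 - 2 x1 mod 29 = 27^2 - 2*28 = 6
y3 = s (x1 - x3) - y1 mod 29 = 27 * (28 - 6) - 22 = 21

2P = (6, 21)


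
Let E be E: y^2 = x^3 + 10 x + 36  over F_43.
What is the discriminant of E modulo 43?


4 a^3 + 27 b^2 = 4*10^3 + 27*36^2 = 4000 + 34992 = 38992
Delta = -16 * (38992) = -623872
Delta mod 43 = 15

Delta = 15 (mod 43)


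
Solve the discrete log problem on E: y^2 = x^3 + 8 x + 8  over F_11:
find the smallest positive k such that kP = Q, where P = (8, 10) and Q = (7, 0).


Enumerate multiples of P until we hit Q = (7, 0):
  1P = (8, 10)
  2P = (7, 0)
Match found at i = 2.

k = 2


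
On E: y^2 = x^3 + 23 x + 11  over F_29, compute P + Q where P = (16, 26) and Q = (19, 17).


P != Q, so use the chord formula.
s = (y2 - y1) / (x2 - x1) = (20) / (3) mod 29 = 26
x3 = s^2 - x1 - x2 mod 29 = 26^2 - 16 - 19 = 3
y3 = s (x1 - x3) - y1 mod 29 = 26 * (16 - 3) - 26 = 22

P + Q = (3, 22)


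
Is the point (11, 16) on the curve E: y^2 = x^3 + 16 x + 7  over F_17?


Check whether y^2 = x^3 + 16 x + 7 (mod 17) for (x, y) = (11, 16).
LHS: y^2 = 16^2 mod 17 = 1
RHS: x^3 + 16 x + 7 = 11^3 + 16*11 + 7 mod 17 = 1
LHS = RHS

Yes, on the curve


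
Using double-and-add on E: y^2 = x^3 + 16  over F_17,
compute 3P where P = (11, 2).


k = 3 = 11_2 (binary, LSB first: 11)
Double-and-add from P = (11, 2):
  bit 0 = 1: acc = O + (11, 2) = (11, 2)
  bit 1 = 1: acc = (11, 2) + (10, 8) = (15, 5)

3P = (15, 5)


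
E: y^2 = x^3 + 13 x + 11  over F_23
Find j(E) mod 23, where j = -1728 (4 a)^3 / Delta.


Delta = -16(4 a^3 + 27 b^2) mod 23 = 21
-1728 * (4 a)^3 = -1728 * (4*13)^3 mod 23 = 19
j = 19 * 21^(-1) mod 23 = 2

j = 2 (mod 23)


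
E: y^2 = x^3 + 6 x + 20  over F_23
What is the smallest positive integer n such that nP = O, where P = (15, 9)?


Compute successive multiples of P until we hit O:
  1P = (15, 9)
  2P = (22, 6)
  3P = (12, 16)
  4P = (4, 19)
  5P = (13, 8)
  6P = (1, 21)
  7P = (19, 1)
  8P = (16, 16)
  ... (continuing to 20P)
  20P = O

ord(P) = 20


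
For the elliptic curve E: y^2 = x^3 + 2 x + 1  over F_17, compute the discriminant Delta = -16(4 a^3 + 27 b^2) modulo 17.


4 a^3 + 27 b^2 = 4*2^3 + 27*1^2 = 32 + 27 = 59
Delta = -16 * (59) = -944
Delta mod 17 = 8

Delta = 8 (mod 17)


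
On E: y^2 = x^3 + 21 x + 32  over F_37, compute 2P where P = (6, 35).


Doubling: s = (3 x1^2 + a) / (2 y1)
s = (3*6^2 + 21) / (2*35) mod 37 = 14
x3 = s^2 - 2 x1 mod 37 = 14^2 - 2*6 = 36
y3 = s (x1 - x3) - y1 mod 37 = 14 * (6 - 36) - 35 = 26

2P = (36, 26)


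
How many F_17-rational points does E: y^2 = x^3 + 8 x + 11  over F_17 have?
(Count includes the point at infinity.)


For each x in F_17, count y with y^2 = x^3 + 8 x + 11 mod 17:
  x = 2: RHS = 1, y in [1, 16]  -> 2 point(s)
  x = 7: RHS = 2, y in [6, 11]  -> 2 point(s)
  x = 8: RHS = 9, y in [3, 14]  -> 2 point(s)
  x = 9: RHS = 13, y in [8, 9]  -> 2 point(s)
  x = 11: RHS = 2, y in [6, 11]  -> 2 point(s)
  x = 12: RHS = 16, y in [4, 13]  -> 2 point(s)
  x = 13: RHS = 0, y in [0]  -> 1 point(s)
  x = 15: RHS = 4, y in [2, 15]  -> 2 point(s)
  x = 16: RHS = 2, y in [6, 11]  -> 2 point(s)
Affine points: 17. Add the point at infinity: total = 18.

#E(F_17) = 18


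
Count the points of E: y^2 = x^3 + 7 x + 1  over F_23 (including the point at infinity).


For each x in F_23, count y with y^2 = x^3 + 7 x + 1 mod 23:
  x = 0: RHS = 1, y in [1, 22]  -> 2 point(s)
  x = 1: RHS = 9, y in [3, 20]  -> 2 point(s)
  x = 2: RHS = 0, y in [0]  -> 1 point(s)
  x = 3: RHS = 3, y in [7, 16]  -> 2 point(s)
  x = 4: RHS = 1, y in [1, 22]  -> 2 point(s)
  x = 5: RHS = 0, y in [0]  -> 1 point(s)
  x = 6: RHS = 6, y in [11, 12]  -> 2 point(s)
  x = 7: RHS = 2, y in [5, 18]  -> 2 point(s)
  x = 10: RHS = 13, y in [6, 17]  -> 2 point(s)
  x = 11: RHS = 6, y in [11, 12]  -> 2 point(s)
  x = 13: RHS = 12, y in [9, 14]  -> 2 point(s)
  x = 15: RHS = 8, y in [10, 13]  -> 2 point(s)
  x = 16: RHS = 0, y in [0]  -> 1 point(s)
  x = 18: RHS = 2, y in [5, 18]  -> 2 point(s)
  x = 19: RHS = 1, y in [1, 22]  -> 2 point(s)
  x = 21: RHS = 2, y in [5, 18]  -> 2 point(s)
  x = 22: RHS = 16, y in [4, 19]  -> 2 point(s)
Affine points: 31. Add the point at infinity: total = 32.

#E(F_23) = 32


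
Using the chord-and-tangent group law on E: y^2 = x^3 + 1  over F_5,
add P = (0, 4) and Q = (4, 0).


P != Q, so use the chord formula.
s = (y2 - y1) / (x2 - x1) = (1) / (4) mod 5 = 4
x3 = s^2 - x1 - x2 mod 5 = 4^2 - 0 - 4 = 2
y3 = s (x1 - x3) - y1 mod 5 = 4 * (0 - 2) - 4 = 3

P + Q = (2, 3)


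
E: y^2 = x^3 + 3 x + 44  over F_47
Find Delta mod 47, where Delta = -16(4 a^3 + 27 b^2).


4 a^3 + 27 b^2 = 4*3^3 + 27*44^2 = 108 + 52272 = 52380
Delta = -16 * (52380) = -838080
Delta mod 47 = 24

Delta = 24 (mod 47)


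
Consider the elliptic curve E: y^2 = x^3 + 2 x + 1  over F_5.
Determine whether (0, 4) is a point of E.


Check whether y^2 = x^3 + 2 x + 1 (mod 5) for (x, y) = (0, 4).
LHS: y^2 = 4^2 mod 5 = 1
RHS: x^3 + 2 x + 1 = 0^3 + 2*0 + 1 mod 5 = 1
LHS = RHS

Yes, on the curve


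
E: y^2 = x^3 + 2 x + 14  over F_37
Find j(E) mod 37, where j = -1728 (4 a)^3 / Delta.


Delta = -16(4 a^3 + 27 b^2) mod 37 = 27
-1728 * (4 a)^3 = -1728 * (4*2)^3 mod 37 = 8
j = 8 * 27^(-1) mod 37 = 14

j = 14 (mod 37)


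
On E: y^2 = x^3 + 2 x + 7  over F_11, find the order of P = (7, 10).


Compute successive multiples of P until we hit O:
  1P = (7, 10)
  2P = (6, 9)
  3P = (10, 9)
  4P = (10, 2)
  5P = (6, 2)
  6P = (7, 1)
  7P = O

ord(P) = 7


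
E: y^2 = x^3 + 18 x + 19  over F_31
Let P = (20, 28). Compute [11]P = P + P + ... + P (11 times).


k = 11 = 1011_2 (binary, LSB first: 1101)
Double-and-add from P = (20, 28):
  bit 0 = 1: acc = O + (20, 28) = (20, 28)
  bit 1 = 1: acc = (20, 28) + (1, 21) = (14, 15)
  bit 2 = 0: acc unchanged = (14, 15)
  bit 3 = 1: acc = (14, 15) + (4, 0) = (23, 18)

11P = (23, 18)


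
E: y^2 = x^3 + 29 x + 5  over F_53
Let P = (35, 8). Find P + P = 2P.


Doubling: s = (3 x1^2 + a) / (2 y1)
s = (3*35^2 + 29) / (2*8) mod 53 = 46
x3 = s^2 - 2 x1 mod 53 = 46^2 - 2*35 = 32
y3 = s (x1 - x3) - y1 mod 53 = 46 * (35 - 32) - 8 = 24

2P = (32, 24)


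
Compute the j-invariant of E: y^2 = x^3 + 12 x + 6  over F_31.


Delta = -16(4 a^3 + 27 b^2) mod 31 = 26
-1728 * (4 a)^3 = -1728 * (4*12)^3 mod 31 = 27
j = 27 * 26^(-1) mod 31 = 7

j = 7 (mod 31)


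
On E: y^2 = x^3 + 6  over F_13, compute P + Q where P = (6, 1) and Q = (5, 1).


P != Q, so use the chord formula.
s = (y2 - y1) / (x2 - x1) = (0) / (12) mod 13 = 0
x3 = s^2 - x1 - x2 mod 13 = 0^2 - 6 - 5 = 2
y3 = s (x1 - x3) - y1 mod 13 = 0 * (6 - 2) - 1 = 12

P + Q = (2, 12)


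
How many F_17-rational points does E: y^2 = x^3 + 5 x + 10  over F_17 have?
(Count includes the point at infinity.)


For each x in F_17, count y with y^2 = x^3 + 5 x + 10 mod 17:
  x = 1: RHS = 16, y in [4, 13]  -> 2 point(s)
  x = 3: RHS = 1, y in [1, 16]  -> 2 point(s)
  x = 4: RHS = 9, y in [3, 14]  -> 2 point(s)
  x = 6: RHS = 1, y in [1, 16]  -> 2 point(s)
  x = 8: RHS = 1, y in [1, 16]  -> 2 point(s)
  x = 9: RHS = 2, y in [6, 11]  -> 2 point(s)
  x = 11: RHS = 2, y in [6, 11]  -> 2 point(s)
  x = 12: RHS = 13, y in [8, 9]  -> 2 point(s)
  x = 14: RHS = 2, y in [6, 11]  -> 2 point(s)
  x = 15: RHS = 9, y in [3, 14]  -> 2 point(s)
  x = 16: RHS = 4, y in [2, 15]  -> 2 point(s)
Affine points: 22. Add the point at infinity: total = 23.

#E(F_17) = 23


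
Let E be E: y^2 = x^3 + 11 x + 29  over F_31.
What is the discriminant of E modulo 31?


4 a^3 + 27 b^2 = 4*11^3 + 27*29^2 = 5324 + 22707 = 28031
Delta = -16 * (28031) = -448496
Delta mod 31 = 12

Delta = 12 (mod 31)


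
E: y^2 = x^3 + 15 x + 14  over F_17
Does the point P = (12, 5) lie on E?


Check whether y^2 = x^3 + 15 x + 14 (mod 17) for (x, y) = (12, 5).
LHS: y^2 = 5^2 mod 17 = 8
RHS: x^3 + 15 x + 14 = 12^3 + 15*12 + 14 mod 17 = 1
LHS != RHS

No, not on the curve


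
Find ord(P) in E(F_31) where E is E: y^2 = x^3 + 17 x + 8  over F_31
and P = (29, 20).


Compute successive multiples of P until we hit O:
  1P = (29, 20)
  2P = (14, 18)
  3P = (4, 4)
  4P = (12, 7)
  5P = (10, 0)
  6P = (12, 24)
  7P = (4, 27)
  8P = (14, 13)
  ... (continuing to 10P)
  10P = O

ord(P) = 10


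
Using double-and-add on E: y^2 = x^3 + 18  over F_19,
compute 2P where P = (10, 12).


k = 2 = 10_2 (binary, LSB first: 01)
Double-and-add from P = (10, 12):
  bit 0 = 0: acc unchanged = O
  bit 1 = 1: acc = O + (8, 13) = (8, 13)

2P = (8, 13)


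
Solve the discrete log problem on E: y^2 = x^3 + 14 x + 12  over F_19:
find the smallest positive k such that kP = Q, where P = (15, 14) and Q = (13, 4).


Enumerate multiples of P until we hit Q = (13, 4):
  1P = (15, 14)
  2P = (13, 4)
Match found at i = 2.

k = 2


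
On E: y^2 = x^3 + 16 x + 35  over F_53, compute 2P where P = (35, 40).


Doubling: s = (3 x1^2 + a) / (2 y1)
s = (3*35^2 + 16) / (2*40) mod 53 = 15
x3 = s^2 - 2 x1 mod 53 = 15^2 - 2*35 = 49
y3 = s (x1 - x3) - y1 mod 53 = 15 * (35 - 49) - 40 = 15

2P = (49, 15)


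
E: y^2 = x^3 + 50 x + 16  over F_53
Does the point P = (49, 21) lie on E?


Check whether y^2 = x^3 + 50 x + 16 (mod 53) for (x, y) = (49, 21).
LHS: y^2 = 21^2 mod 53 = 17
RHS: x^3 + 50 x + 16 = 49^3 + 50*49 + 16 mod 53 = 17
LHS = RHS

Yes, on the curve


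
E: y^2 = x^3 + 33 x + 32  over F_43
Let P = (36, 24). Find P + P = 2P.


Doubling: s = (3 x1^2 + a) / (2 y1)
s = (3*36^2 + 33) / (2*24) mod 43 = 36
x3 = s^2 - 2 x1 mod 43 = 36^2 - 2*36 = 20
y3 = s (x1 - x3) - y1 mod 43 = 36 * (36 - 20) - 24 = 36

2P = (20, 36)


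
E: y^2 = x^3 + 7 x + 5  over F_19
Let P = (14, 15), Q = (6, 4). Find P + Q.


P != Q, so use the chord formula.
s = (y2 - y1) / (x2 - x1) = (8) / (11) mod 19 = 18
x3 = s^2 - x1 - x2 mod 19 = 18^2 - 14 - 6 = 0
y3 = s (x1 - x3) - y1 mod 19 = 18 * (14 - 0) - 15 = 9

P + Q = (0, 9)


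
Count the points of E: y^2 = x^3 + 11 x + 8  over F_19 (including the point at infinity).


For each x in F_19, count y with y^2 = x^3 + 11 x + 8 mod 19:
  x = 1: RHS = 1, y in [1, 18]  -> 2 point(s)
  x = 2: RHS = 0, y in [0]  -> 1 point(s)
  x = 3: RHS = 11, y in [7, 12]  -> 2 point(s)
  x = 5: RHS = 17, y in [6, 13]  -> 2 point(s)
  x = 6: RHS = 5, y in [9, 10]  -> 2 point(s)
  x = 8: RHS = 0, y in [0]  -> 1 point(s)
  x = 9: RHS = 0, y in [0]  -> 1 point(s)
  x = 10: RHS = 16, y in [4, 15]  -> 2 point(s)
  x = 11: RHS = 16, y in [4, 15]  -> 2 point(s)
  x = 12: RHS = 6, y in [5, 14]  -> 2 point(s)
  x = 13: RHS = 11, y in [7, 12]  -> 2 point(s)
  x = 16: RHS = 5, y in [9, 10]  -> 2 point(s)
  x = 17: RHS = 16, y in [4, 15]  -> 2 point(s)
Affine points: 23. Add the point at infinity: total = 24.

#E(F_19) = 24


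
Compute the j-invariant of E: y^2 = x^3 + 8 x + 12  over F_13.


Delta = -16(4 a^3 + 27 b^2) mod 13 = 2
-1728 * (4 a)^3 = -1728 * (4*8)^3 mod 13 = 8
j = 8 * 2^(-1) mod 13 = 4

j = 4 (mod 13)


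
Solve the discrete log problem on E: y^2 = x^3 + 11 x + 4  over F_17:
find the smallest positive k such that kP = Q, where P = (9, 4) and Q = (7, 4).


Enumerate multiples of P until we hit Q = (7, 4):
  1P = (9, 4)
  2P = (3, 8)
  3P = (13, 10)
  4P = (10, 3)
  5P = (16, 3)
  6P = (0, 2)
  7P = (7, 4)
Match found at i = 7.

k = 7


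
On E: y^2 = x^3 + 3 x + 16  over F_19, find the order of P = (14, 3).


Compute successive multiples of P until we hit O:
  1P = (14, 3)
  2P = (8, 18)
  3P = (8, 1)
  4P = (14, 16)
  5P = O

ord(P) = 5


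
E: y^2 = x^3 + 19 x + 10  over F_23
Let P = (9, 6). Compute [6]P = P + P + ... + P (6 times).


k = 6 = 110_2 (binary, LSB first: 011)
Double-and-add from P = (9, 6):
  bit 0 = 0: acc unchanged = O
  bit 1 = 1: acc = O + (7, 7) = (7, 7)
  bit 2 = 1: acc = (7, 7) + (13, 4) = (9, 17)

6P = (9, 17)


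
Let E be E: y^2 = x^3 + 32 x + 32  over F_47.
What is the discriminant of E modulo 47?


4 a^3 + 27 b^2 = 4*32^3 + 27*32^2 = 131072 + 27648 = 158720
Delta = -16 * (158720) = -2539520
Delta mod 47 = 31

Delta = 31 (mod 47)


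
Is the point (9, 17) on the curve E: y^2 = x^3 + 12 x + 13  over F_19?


Check whether y^2 = x^3 + 12 x + 13 (mod 19) for (x, y) = (9, 17).
LHS: y^2 = 17^2 mod 19 = 4
RHS: x^3 + 12 x + 13 = 9^3 + 12*9 + 13 mod 19 = 14
LHS != RHS

No, not on the curve


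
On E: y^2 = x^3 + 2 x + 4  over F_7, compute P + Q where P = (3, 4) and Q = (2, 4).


P != Q, so use the chord formula.
s = (y2 - y1) / (x2 - x1) = (0) / (6) mod 7 = 0
x3 = s^2 - x1 - x2 mod 7 = 0^2 - 3 - 2 = 2
y3 = s (x1 - x3) - y1 mod 7 = 0 * (3 - 2) - 4 = 3

P + Q = (2, 3)


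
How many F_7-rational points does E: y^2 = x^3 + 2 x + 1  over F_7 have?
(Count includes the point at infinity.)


For each x in F_7, count y with y^2 = x^3 + 2 x + 1 mod 7:
  x = 0: RHS = 1, y in [1, 6]  -> 2 point(s)
  x = 1: RHS = 4, y in [2, 5]  -> 2 point(s)
Affine points: 4. Add the point at infinity: total = 5.

#E(F_7) = 5


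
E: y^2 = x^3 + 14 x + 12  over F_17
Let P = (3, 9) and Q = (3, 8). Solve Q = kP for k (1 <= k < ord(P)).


Enumerate multiples of P until we hit Q = (3, 8):
  1P = (3, 9)
  2P = (9, 0)
  3P = (3, 8)
Match found at i = 3.

k = 3


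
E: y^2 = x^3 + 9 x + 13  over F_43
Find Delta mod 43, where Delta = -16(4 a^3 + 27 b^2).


4 a^3 + 27 b^2 = 4*9^3 + 27*13^2 = 2916 + 4563 = 7479
Delta = -16 * (7479) = -119664
Delta mod 43 = 5

Delta = 5 (mod 43)


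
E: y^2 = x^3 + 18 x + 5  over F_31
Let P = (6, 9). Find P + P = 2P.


Doubling: s = (3 x1^2 + a) / (2 y1)
s = (3*6^2 + 18) / (2*9) mod 31 = 7
x3 = s^2 - 2 x1 mod 31 = 7^2 - 2*6 = 6
y3 = s (x1 - x3) - y1 mod 31 = 7 * (6 - 6) - 9 = 22

2P = (6, 22)


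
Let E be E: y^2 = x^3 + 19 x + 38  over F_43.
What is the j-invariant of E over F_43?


Delta = -16(4 a^3 + 27 b^2) mod 43 = 4
-1728 * (4 a)^3 = -1728 * (4*19)^3 mod 43 = 2
j = 2 * 4^(-1) mod 43 = 22

j = 22 (mod 43)


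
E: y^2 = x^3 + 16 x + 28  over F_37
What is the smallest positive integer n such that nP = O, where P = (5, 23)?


Compute successive multiples of P until we hit O:
  1P = (5, 23)
  2P = (26, 36)
  3P = (36, 23)
  4P = (33, 14)
  5P = (0, 19)
  6P = (6, 28)
  7P = (14, 6)
  8P = (17, 12)
  ... (continuing to 29P)
  29P = O

ord(P) = 29


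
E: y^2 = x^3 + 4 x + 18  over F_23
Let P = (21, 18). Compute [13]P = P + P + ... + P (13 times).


k = 13 = 1101_2 (binary, LSB first: 1011)
Double-and-add from P = (21, 18):
  bit 0 = 1: acc = O + (21, 18) = (21, 18)
  bit 1 = 0: acc unchanged = (21, 18)
  bit 2 = 1: acc = (21, 18) + (5, 5) = (15, 7)
  bit 3 = 1: acc = (15, 7) + (14, 9) = (21, 5)

13P = (21, 5)


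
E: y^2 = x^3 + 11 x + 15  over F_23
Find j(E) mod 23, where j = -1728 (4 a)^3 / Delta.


Delta = -16(4 a^3 + 27 b^2) mod 23 = 6
-1728 * (4 a)^3 = -1728 * (4*11)^3 mod 23 = 1
j = 1 * 6^(-1) mod 23 = 4

j = 4 (mod 23)


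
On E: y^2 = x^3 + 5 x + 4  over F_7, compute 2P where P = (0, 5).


Doubling: s = (3 x1^2 + a) / (2 y1)
s = (3*0^2 + 5) / (2*5) mod 7 = 4
x3 = s^2 - 2 x1 mod 7 = 4^2 - 2*0 = 2
y3 = s (x1 - x3) - y1 mod 7 = 4 * (0 - 2) - 5 = 1

2P = (2, 1)


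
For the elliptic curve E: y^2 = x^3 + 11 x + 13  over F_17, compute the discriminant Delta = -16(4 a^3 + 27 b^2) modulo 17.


4 a^3 + 27 b^2 = 4*11^3 + 27*13^2 = 5324 + 4563 = 9887
Delta = -16 * (9887) = -158192
Delta mod 17 = 10

Delta = 10 (mod 17)


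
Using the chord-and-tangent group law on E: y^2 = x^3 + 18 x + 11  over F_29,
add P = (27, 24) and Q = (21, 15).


P != Q, so use the chord formula.
s = (y2 - y1) / (x2 - x1) = (20) / (23) mod 29 = 16
x3 = s^2 - x1 - x2 mod 29 = 16^2 - 27 - 21 = 5
y3 = s (x1 - x3) - y1 mod 29 = 16 * (27 - 5) - 24 = 9

P + Q = (5, 9)


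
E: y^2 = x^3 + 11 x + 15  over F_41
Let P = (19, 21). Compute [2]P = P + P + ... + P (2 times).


k = 2 = 10_2 (binary, LSB first: 01)
Double-and-add from P = (19, 21):
  bit 0 = 0: acc unchanged = O
  bit 1 = 1: acc = O + (8, 0) = (8, 0)

2P = (8, 0)


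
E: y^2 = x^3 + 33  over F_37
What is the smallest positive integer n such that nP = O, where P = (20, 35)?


Compute successive multiples of P until we hit O:
  1P = (20, 35)
  2P = (13, 11)
  3P = (15, 35)
  4P = (2, 2)
  5P = (5, 11)
  6P = (19, 11)
  7P = (19, 26)
  8P = (5, 26)
  ... (continuing to 13P)
  13P = O

ord(P) = 13


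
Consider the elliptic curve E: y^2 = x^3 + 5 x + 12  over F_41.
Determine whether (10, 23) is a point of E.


Check whether y^2 = x^3 + 5 x + 12 (mod 41) for (x, y) = (10, 23).
LHS: y^2 = 23^2 mod 41 = 37
RHS: x^3 + 5 x + 12 = 10^3 + 5*10 + 12 mod 41 = 37
LHS = RHS

Yes, on the curve


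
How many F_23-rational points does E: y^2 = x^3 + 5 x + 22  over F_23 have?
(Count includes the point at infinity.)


For each x in F_23, count y with y^2 = x^3 + 5 x + 22 mod 23:
  x = 3: RHS = 18, y in [8, 15]  -> 2 point(s)
  x = 7: RHS = 9, y in [3, 20]  -> 2 point(s)
  x = 12: RHS = 16, y in [4, 19]  -> 2 point(s)
  x = 16: RHS = 12, y in [9, 14]  -> 2 point(s)
  x = 17: RHS = 6, y in [11, 12]  -> 2 point(s)
  x = 20: RHS = 3, y in [7, 16]  -> 2 point(s)
  x = 21: RHS = 4, y in [2, 21]  -> 2 point(s)
  x = 22: RHS = 16, y in [4, 19]  -> 2 point(s)
Affine points: 16. Add the point at infinity: total = 17.

#E(F_23) = 17


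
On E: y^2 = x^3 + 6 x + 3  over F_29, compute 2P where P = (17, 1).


k = 2 = 10_2 (binary, LSB first: 01)
Double-and-add from P = (17, 1):
  bit 0 = 0: acc unchanged = O
  bit 1 = 1: acc = O + (19, 25) = (19, 25)

2P = (19, 25)
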